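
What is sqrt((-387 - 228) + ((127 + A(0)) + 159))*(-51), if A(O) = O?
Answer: -51*I*sqrt(329) ≈ -925.06*I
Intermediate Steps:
sqrt((-387 - 228) + ((127 + A(0)) + 159))*(-51) = sqrt((-387 - 228) + ((127 + 0) + 159))*(-51) = sqrt(-615 + (127 + 159))*(-51) = sqrt(-615 + 286)*(-51) = sqrt(-329)*(-51) = (I*sqrt(329))*(-51) = -51*I*sqrt(329)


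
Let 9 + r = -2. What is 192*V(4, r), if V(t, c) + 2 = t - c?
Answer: 2496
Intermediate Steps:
r = -11 (r = -9 - 2 = -11)
V(t, c) = -2 + t - c (V(t, c) = -2 + (t - c) = -2 + t - c)
192*V(4, r) = 192*(-2 + 4 - 1*(-11)) = 192*(-2 + 4 + 11) = 192*13 = 2496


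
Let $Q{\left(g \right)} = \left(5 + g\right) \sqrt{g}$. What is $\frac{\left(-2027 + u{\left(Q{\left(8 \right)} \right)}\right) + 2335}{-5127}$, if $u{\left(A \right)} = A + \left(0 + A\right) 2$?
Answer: $- \frac{308}{5127} - \frac{26 \sqrt{2}}{1709} \approx -0.081589$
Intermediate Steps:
$Q{\left(g \right)} = \sqrt{g} \left(5 + g\right)$
$u{\left(A \right)} = 3 A$ ($u{\left(A \right)} = A + A 2 = A + 2 A = 3 A$)
$\frac{\left(-2027 + u{\left(Q{\left(8 \right)} \right)}\right) + 2335}{-5127} = \frac{\left(-2027 + 3 \sqrt{8} \left(5 + 8\right)\right) + 2335}{-5127} = \left(\left(-2027 + 3 \cdot 2 \sqrt{2} \cdot 13\right) + 2335\right) \left(- \frac{1}{5127}\right) = \left(\left(-2027 + 3 \cdot 26 \sqrt{2}\right) + 2335\right) \left(- \frac{1}{5127}\right) = \left(\left(-2027 + 78 \sqrt{2}\right) + 2335\right) \left(- \frac{1}{5127}\right) = \left(308 + 78 \sqrt{2}\right) \left(- \frac{1}{5127}\right) = - \frac{308}{5127} - \frac{26 \sqrt{2}}{1709}$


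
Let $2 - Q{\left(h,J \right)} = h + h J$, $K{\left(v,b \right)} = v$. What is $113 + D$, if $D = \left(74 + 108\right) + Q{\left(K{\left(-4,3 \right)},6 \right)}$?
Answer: $325$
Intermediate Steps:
$Q{\left(h,J \right)} = 2 - h - J h$ ($Q{\left(h,J \right)} = 2 - \left(h + h J\right) = 2 - \left(h + J h\right) = 2 - h - J h$)
$D = 212$ ($D = \left(74 + 108\right) - \left(-6 - 24\right) = 182 + \left(2 + 4 + 24\right) = 182 + 30 = 212$)
$113 + D = 113 + 212 = 325$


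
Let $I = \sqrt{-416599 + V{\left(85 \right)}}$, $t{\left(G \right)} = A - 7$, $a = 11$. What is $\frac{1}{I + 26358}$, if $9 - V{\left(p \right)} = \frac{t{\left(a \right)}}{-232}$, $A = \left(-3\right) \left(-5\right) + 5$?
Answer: $\frac{2038352}{53759098305} - \frac{2 i \sqrt{622848254}}{53759098305} \approx 3.7916 \cdot 10^{-5} - 9.2847 \cdot 10^{-7} i$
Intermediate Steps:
$A = 20$ ($A = 15 + 5 = 20$)
$t{\left(G \right)} = 13$ ($t{\left(G \right)} = 20 - 7 = 13$)
$V{\left(p \right)} = \frac{2101}{232}$ ($V{\left(p \right)} = 9 - \frac{13}{-232} = 9 - 13 \left(- \frac{1}{232}\right) = 9 - - \frac{13}{232} = 9 + \frac{13}{232} = \frac{2101}{232}$)
$I = \frac{3 i \sqrt{622848254}}{116}$ ($I = \sqrt{-416599 + \frac{2101}{232}} = \sqrt{- \frac{96648867}{232}} = \frac{3 i \sqrt{622848254}}{116} \approx 645.44 i$)
$\frac{1}{I + 26358} = \frac{1}{\frac{3 i \sqrt{622848254}}{116} + 26358} = \frac{1}{26358 + \frac{3 i \sqrt{622848254}}{116}}$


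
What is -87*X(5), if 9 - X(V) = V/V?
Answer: -696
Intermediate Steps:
X(V) = 8 (X(V) = 9 - V/V = 9 - 1*1 = 9 - 1 = 8)
-87*X(5) = -87*8 = -696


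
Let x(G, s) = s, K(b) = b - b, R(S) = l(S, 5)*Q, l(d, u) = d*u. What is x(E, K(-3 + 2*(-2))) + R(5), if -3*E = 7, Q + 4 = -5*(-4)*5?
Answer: 2400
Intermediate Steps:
Q = 96 (Q = -4 - 5*(-4)*5 = -4 + 20*5 = -4 + 100 = 96)
R(S) = 480*S (R(S) = (S*5)*96 = (5*S)*96 = 480*S)
K(b) = 0
E = -7/3 (E = -⅓*7 = -7/3 ≈ -2.3333)
x(E, K(-3 + 2*(-2))) + R(5) = 0 + 480*5 = 0 + 2400 = 2400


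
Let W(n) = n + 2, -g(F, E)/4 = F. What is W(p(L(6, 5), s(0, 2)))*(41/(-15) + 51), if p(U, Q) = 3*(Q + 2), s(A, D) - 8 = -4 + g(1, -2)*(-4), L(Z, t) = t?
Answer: 49232/15 ≈ 3282.1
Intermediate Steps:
g(F, E) = -4*F
s(A, D) = 20 (s(A, D) = 8 + (-4 - 4*1*(-4)) = 8 + (-4 - 4*(-4)) = 8 + (-4 + 16) = 8 + 12 = 20)
p(U, Q) = 6 + 3*Q (p(U, Q) = 3*(2 + Q) = 6 + 3*Q)
W(n) = 2 + n
W(p(L(6, 5), s(0, 2)))*(41/(-15) + 51) = (2 + (6 + 3*20))*(41/(-15) + 51) = (2 + (6 + 60))*(41*(-1/15) + 51) = (2 + 66)*(-41/15 + 51) = 68*(724/15) = 49232/15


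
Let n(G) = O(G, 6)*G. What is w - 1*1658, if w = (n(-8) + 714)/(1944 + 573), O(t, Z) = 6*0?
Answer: -1390824/839 ≈ -1657.7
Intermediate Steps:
O(t, Z) = 0
n(G) = 0 (n(G) = 0*G = 0)
w = 238/839 (w = (0 + 714)/(1944 + 573) = 714/2517 = 714*(1/2517) = 238/839 ≈ 0.28367)
w - 1*1658 = 238/839 - 1*1658 = 238/839 - 1658 = -1390824/839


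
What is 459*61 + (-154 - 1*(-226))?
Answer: 28071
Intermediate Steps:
459*61 + (-154 - 1*(-226)) = 27999 + (-154 + 226) = 27999 + 72 = 28071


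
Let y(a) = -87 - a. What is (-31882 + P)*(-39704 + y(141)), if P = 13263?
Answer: 743493908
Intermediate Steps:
(-31882 + P)*(-39704 + y(141)) = (-31882 + 13263)*(-39704 + (-87 - 1*141)) = -18619*(-39704 + (-87 - 141)) = -18619*(-39704 - 228) = -18619*(-39932) = 743493908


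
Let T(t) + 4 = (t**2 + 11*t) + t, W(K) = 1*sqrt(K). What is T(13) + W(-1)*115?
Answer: 321 + 115*I ≈ 321.0 + 115.0*I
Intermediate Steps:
W(K) = sqrt(K)
T(t) = -4 + t**2 + 12*t (T(t) = -4 + ((t**2 + 11*t) + t) = -4 + (t**2 + 12*t) = -4 + t**2 + 12*t)
T(13) + W(-1)*115 = (-4 + 13**2 + 12*13) + sqrt(-1)*115 = (-4 + 169 + 156) + I*115 = 321 + 115*I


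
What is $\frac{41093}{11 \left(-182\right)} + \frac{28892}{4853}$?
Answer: $- \frac{10890965}{747362} \approx -14.573$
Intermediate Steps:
$\frac{41093}{11 \left(-182\right)} + \frac{28892}{4853} = \frac{41093}{-2002} + 28892 \cdot \frac{1}{4853} = 41093 \left(- \frac{1}{2002}\right) + \frac{28892}{4853} = - \frac{3161}{154} + \frac{28892}{4853} = - \frac{10890965}{747362}$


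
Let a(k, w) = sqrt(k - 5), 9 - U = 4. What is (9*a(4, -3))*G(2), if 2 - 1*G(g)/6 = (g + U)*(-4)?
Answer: 1620*I ≈ 1620.0*I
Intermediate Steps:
U = 5 (U = 9 - 1*4 = 9 - 4 = 5)
a(k, w) = sqrt(-5 + k)
G(g) = 132 + 24*g (G(g) = 12 - 6*(g + 5)*(-4) = 12 - 6*(5 + g)*(-4) = 12 - 6*(-20 - 4*g) = 12 + (120 + 24*g) = 132 + 24*g)
(9*a(4, -3))*G(2) = (9*sqrt(-5 + 4))*(132 + 24*2) = (9*sqrt(-1))*(132 + 48) = (9*I)*180 = 1620*I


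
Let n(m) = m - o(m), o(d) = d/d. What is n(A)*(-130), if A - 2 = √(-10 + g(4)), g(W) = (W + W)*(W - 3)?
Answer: -130 - 130*I*√2 ≈ -130.0 - 183.85*I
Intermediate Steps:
o(d) = 1
g(W) = 2*W*(-3 + W) (g(W) = (2*W)*(-3 + W) = 2*W*(-3 + W))
A = 2 + I*√2 (A = 2 + √(-10 + 2*4*(-3 + 4)) = 2 + √(-10 + 2*4*1) = 2 + √(-10 + 8) = 2 + √(-2) = 2 + I*√2 ≈ 2.0 + 1.4142*I)
n(m) = -1 + m (n(m) = m - 1*1 = m - 1 = -1 + m)
n(A)*(-130) = (-1 + (2 + I*√2))*(-130) = (1 + I*√2)*(-130) = -130 - 130*I*√2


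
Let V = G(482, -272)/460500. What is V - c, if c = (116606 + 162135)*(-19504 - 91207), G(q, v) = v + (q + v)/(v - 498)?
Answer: 31263956853547501/1013100 ≈ 3.0860e+10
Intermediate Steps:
G(q, v) = v + (q + v)/(-498 + v)
c = -30859694851 (c = 278741*(-110711) = -30859694851)
V = -599/1013100 (V = ((482 + (-272)² - 497*(-272))/(-498 - 272))/460500 = ((482 + 73984 + 135184)/(-770))*(1/460500) = -1/770*209650*(1/460500) = -2995/11*1/460500 = -599/1013100 ≈ -0.00059125)
V - c = -599/1013100 - 1*(-30859694851) = -599/1013100 + 30859694851 = 31263956853547501/1013100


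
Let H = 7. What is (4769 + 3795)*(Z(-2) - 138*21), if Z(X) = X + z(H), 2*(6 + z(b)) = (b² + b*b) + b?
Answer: -24437374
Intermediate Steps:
z(b) = -6 + b² + b/2 (z(b) = -6 + ((b² + b*b) + b)/2 = -6 + ((b² + b²) + b)/2 = -6 + (2*b² + b)/2 = -6 + (b + 2*b²)/2 = -6 + (b² + b/2) = -6 + b² + b/2)
Z(X) = 93/2 + X (Z(X) = X + (-6 + 7² + (½)*7) = X + (-6 + 49 + 7/2) = X + 93/2 = 93/2 + X)
(4769 + 3795)*(Z(-2) - 138*21) = (4769 + 3795)*((93/2 - 2) - 138*21) = 8564*(89/2 - 2898) = 8564*(-5707/2) = -24437374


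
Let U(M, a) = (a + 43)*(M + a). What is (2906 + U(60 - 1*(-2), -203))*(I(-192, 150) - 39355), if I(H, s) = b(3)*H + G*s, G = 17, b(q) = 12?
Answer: -995949794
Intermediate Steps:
U(M, a) = (43 + a)*(M + a)
I(H, s) = 12*H + 17*s
(2906 + U(60 - 1*(-2), -203))*(I(-192, 150) - 39355) = (2906 + ((-203)² + 43*(60 - 1*(-2)) + 43*(-203) + (60 - 1*(-2))*(-203)))*((12*(-192) + 17*150) - 39355) = (2906 + (41209 + 43*(60 + 2) - 8729 + (60 + 2)*(-203)))*((-2304 + 2550) - 39355) = (2906 + (41209 + 43*62 - 8729 + 62*(-203)))*(246 - 39355) = (2906 + (41209 + 2666 - 8729 - 12586))*(-39109) = (2906 + 22560)*(-39109) = 25466*(-39109) = -995949794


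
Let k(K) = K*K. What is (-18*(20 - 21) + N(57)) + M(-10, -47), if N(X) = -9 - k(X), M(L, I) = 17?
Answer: -3223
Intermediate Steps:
k(K) = K²
N(X) = -9 - X²
(-18*(20 - 21) + N(57)) + M(-10, -47) = (-18*(20 - 21) + (-9 - 1*57²)) + 17 = (-18*(-1) + (-9 - 1*3249)) + 17 = (18 + (-9 - 3249)) + 17 = (18 - 3258) + 17 = -3240 + 17 = -3223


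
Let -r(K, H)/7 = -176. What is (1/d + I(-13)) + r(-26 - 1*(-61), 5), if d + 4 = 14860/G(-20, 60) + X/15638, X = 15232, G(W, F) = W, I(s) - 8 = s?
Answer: 1022471480/833311 ≈ 1227.0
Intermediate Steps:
I(s) = 8 + s
r(K, H) = 1232 (r(K, H) = -7*(-176) = 1232)
d = -833311/1117 (d = -4 + (14860/(-20) + 15232/15638) = -4 + (14860*(-1/20) + 15232*(1/15638)) = -4 + (-743 + 1088/1117) = -4 - 828843/1117 = -833311/1117 ≈ -746.03)
(1/d + I(-13)) + r(-26 - 1*(-61), 5) = (1/(-833311/1117) + (8 - 13)) + 1232 = (-1117/833311 - 5) + 1232 = -4167672/833311 + 1232 = 1022471480/833311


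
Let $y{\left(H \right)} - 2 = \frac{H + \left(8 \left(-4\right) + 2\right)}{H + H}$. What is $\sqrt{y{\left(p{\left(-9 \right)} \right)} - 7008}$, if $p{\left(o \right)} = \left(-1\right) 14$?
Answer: $\frac{i \sqrt{343217}}{7} \approx 83.693 i$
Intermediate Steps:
$p{\left(o \right)} = -14$
$y{\left(H \right)} = 2 + \frac{-30 + H}{2 H}$ ($y{\left(H \right)} = 2 + \frac{H + \left(8 \left(-4\right) + 2\right)}{H + H} = 2 + \frac{H + \left(-32 + 2\right)}{2 H} = 2 + \left(H - 30\right) \frac{1}{2 H} = 2 + \left(-30 + H\right) \frac{1}{2 H} = 2 + \frac{-30 + H}{2 H}$)
$\sqrt{y{\left(p{\left(-9 \right)} \right)} - 7008} = \sqrt{\left(\frac{5}{2} - \frac{15}{-14}\right) - 7008} = \sqrt{\left(\frac{5}{2} - - \frac{15}{14}\right) - 7008} = \sqrt{\left(\frac{5}{2} + \frac{15}{14}\right) - 7008} = \sqrt{\frac{25}{7} - 7008} = \sqrt{- \frac{49031}{7}} = \frac{i \sqrt{343217}}{7}$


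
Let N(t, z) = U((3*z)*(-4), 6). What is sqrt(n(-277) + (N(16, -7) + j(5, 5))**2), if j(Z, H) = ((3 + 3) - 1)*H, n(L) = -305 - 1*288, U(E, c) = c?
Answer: 4*sqrt(23) ≈ 19.183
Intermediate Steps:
n(L) = -593 (n(L) = -305 - 288 = -593)
N(t, z) = 6
j(Z, H) = 5*H (j(Z, H) = (6 - 1)*H = 5*H)
sqrt(n(-277) + (N(16, -7) + j(5, 5))**2) = sqrt(-593 + (6 + 5*5)**2) = sqrt(-593 + (6 + 25)**2) = sqrt(-593 + 31**2) = sqrt(-593 + 961) = sqrt(368) = 4*sqrt(23)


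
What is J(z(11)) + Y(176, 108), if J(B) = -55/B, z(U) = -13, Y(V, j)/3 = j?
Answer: 4267/13 ≈ 328.23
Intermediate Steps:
Y(V, j) = 3*j
J(z(11)) + Y(176, 108) = -55/(-13) + 3*108 = -55*(-1/13) + 324 = 55/13 + 324 = 4267/13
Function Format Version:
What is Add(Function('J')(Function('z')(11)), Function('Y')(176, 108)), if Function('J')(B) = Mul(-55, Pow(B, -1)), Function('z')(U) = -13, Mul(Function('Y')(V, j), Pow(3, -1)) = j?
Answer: Rational(4267, 13) ≈ 328.23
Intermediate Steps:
Function('Y')(V, j) = Mul(3, j)
Add(Function('J')(Function('z')(11)), Function('Y')(176, 108)) = Add(Mul(-55, Pow(-13, -1)), Mul(3, 108)) = Add(Mul(-55, Rational(-1, 13)), 324) = Add(Rational(55, 13), 324) = Rational(4267, 13)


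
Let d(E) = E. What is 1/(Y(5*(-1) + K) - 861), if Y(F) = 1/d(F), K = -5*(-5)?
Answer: -20/17219 ≈ -0.0011615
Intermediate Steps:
K = 25
Y(F) = 1/F
1/(Y(5*(-1) + K) - 861) = 1/(1/(5*(-1) + 25) - 861) = 1/(1/(-5 + 25) - 861) = 1/(1/20 - 861) = 1/(-17219/20) = -20/17219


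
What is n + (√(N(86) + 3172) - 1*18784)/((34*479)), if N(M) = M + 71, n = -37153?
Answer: -302546271/8143 + √3329/16286 ≈ -37154.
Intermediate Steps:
N(M) = 71 + M
n + (√(N(86) + 3172) - 1*18784)/((34*479)) = -37153 + (√((71 + 86) + 3172) - 1*18784)/((34*479)) = -37153 + (√(157 + 3172) - 18784)/16286 = -37153 + (√3329 - 18784)*(1/16286) = -37153 + (-18784 + √3329)*(1/16286) = -37153 + (-9392/8143 + √3329/16286) = -302546271/8143 + √3329/16286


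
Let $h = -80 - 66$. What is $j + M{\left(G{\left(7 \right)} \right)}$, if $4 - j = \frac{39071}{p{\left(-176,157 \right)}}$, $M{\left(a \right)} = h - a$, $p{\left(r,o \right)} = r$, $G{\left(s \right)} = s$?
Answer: $\frac{12847}{176} \approx 72.994$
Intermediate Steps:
$h = -146$
$M{\left(a \right)} = -146 - a$
$j = \frac{39775}{176}$ ($j = 4 - \frac{39071}{-176} = 4 - 39071 \left(- \frac{1}{176}\right) = 4 - - \frac{39071}{176} = 4 + \frac{39071}{176} = \frac{39775}{176} \approx 225.99$)
$j + M{\left(G{\left(7 \right)} \right)} = \frac{39775}{176} - 153 = \frac{12847}{176}$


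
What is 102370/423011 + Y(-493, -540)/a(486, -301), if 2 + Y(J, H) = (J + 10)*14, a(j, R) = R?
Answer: 2892059774/127326311 ≈ 22.714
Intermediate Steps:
Y(J, H) = 138 + 14*J (Y(J, H) = -2 + (J + 10)*14 = -2 + (10 + J)*14 = -2 + (140 + 14*J) = 138 + 14*J)
102370/423011 + Y(-493, -540)/a(486, -301) = 102370/423011 + (138 + 14*(-493))/(-301) = 102370*(1/423011) + (138 - 6902)*(-1/301) = 102370/423011 - 6764*(-1/301) = 102370/423011 + 6764/301 = 2892059774/127326311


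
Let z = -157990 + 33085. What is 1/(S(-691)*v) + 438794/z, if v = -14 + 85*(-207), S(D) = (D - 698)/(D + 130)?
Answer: -3577496359033/1018346343135 ≈ -3.5130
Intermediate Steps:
S(D) = (-698 + D)/(130 + D)
z = -124905
v = -17609 (v = -14 - 17595 = -17609)
1/(S(-691)*v) + 438794/z = 1/(((-698 - 691)/(130 - 691))*(-17609)) + 438794/(-124905) = -1/17609/(-1389/(-561)) + 438794*(-1/124905) = -1/17609/(-1/561*(-1389)) - 438794/124905 = -1/17609/(463/187) - 438794/124905 = (187/463)*(-1/17609) - 438794/124905 = -187/8152967 - 438794/124905 = -3577496359033/1018346343135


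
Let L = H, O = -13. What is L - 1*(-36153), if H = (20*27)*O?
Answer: 29133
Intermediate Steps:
H = -7020 (H = (20*27)*(-13) = 540*(-13) = -7020)
L = -7020
L - 1*(-36153) = -7020 - 1*(-36153) = -7020 + 36153 = 29133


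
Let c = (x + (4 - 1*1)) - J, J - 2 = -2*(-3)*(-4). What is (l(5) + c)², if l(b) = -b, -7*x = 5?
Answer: 18225/49 ≈ 371.94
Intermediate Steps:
J = -22 (J = 2 - 2*(-3)*(-4) = 2 + 6*(-4) = 2 - 24 = -22)
x = -5/7 (x = -⅐*5 = -5/7 ≈ -0.71429)
c = 170/7 (c = (-5/7 + (4 - 1*1)) - 1*(-22) = (-5/7 + (4 - 1)) + 22 = (-5/7 + 3) + 22 = 16/7 + 22 = 170/7 ≈ 24.286)
(l(5) + c)² = (-1*5 + 170/7)² = (-5 + 170/7)² = (135/7)² = 18225/49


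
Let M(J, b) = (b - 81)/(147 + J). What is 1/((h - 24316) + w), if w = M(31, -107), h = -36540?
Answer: -89/5416278 ≈ -1.6432e-5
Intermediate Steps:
M(J, b) = (-81 + b)/(147 + J)
w = -94/89 (w = (-81 - 107)/(147 + 31) = -188/178 = (1/178)*(-188) = -94/89 ≈ -1.0562)
1/((h - 24316) + w) = 1/((-36540 - 24316) - 94/89) = 1/(-60856 - 94/89) = 1/(-5416278/89) = -89/5416278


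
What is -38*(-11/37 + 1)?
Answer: -988/37 ≈ -26.703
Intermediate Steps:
-38*(-11/37 + 1) = -38*26/37 = -988/37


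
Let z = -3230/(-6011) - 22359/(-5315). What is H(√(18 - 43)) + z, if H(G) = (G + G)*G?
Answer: -1445855851/31948465 ≈ -45.256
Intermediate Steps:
z = 151567399/31948465 (z = -3230*(-1/6011) - 22359*(-1/5315) = 3230/6011 + 22359/5315 = 151567399/31948465 ≈ 4.7441)
H(G) = 2*G² (H(G) = (2*G)*G = 2*G²)
H(√(18 - 43)) + z = 2*(√(18 - 43))² + 151567399/31948465 = 2*(√(-25))² + 151567399/31948465 = 2*(5*I)² + 151567399/31948465 = 2*(-25) + 151567399/31948465 = -50 + 151567399/31948465 = -1445855851/31948465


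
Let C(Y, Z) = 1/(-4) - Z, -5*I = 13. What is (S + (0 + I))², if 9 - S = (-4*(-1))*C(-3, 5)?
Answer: 18769/25 ≈ 750.76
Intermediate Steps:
I = -13/5 (I = -⅕*13 = -13/5 ≈ -2.6000)
C(Y, Z) = -¼ - Z
S = 30 (S = 9 - (-4*(-1))*(-¼ - 1*5) = 9 - 4*(-¼ - 5) = 9 - 4*(-21)/4 = 9 - 1*(-21) = 9 + 21 = 30)
(S + (0 + I))² = (30 + (0 - 13/5))² = (30 - 13/5)² = (137/5)² = 18769/25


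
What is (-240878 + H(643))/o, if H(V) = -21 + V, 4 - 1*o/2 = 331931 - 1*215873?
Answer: 60064/58027 ≈ 1.0351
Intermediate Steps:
o = -232108 (o = 8 - 2*(331931 - 1*215873) = 8 - 2*(331931 - 215873) = 8 - 2*116058 = 8 - 232116 = -232108)
(-240878 + H(643))/o = (-240878 + (-21 + 643))/(-232108) = (-240878 + 622)*(-1/232108) = -240256*(-1/232108) = 60064/58027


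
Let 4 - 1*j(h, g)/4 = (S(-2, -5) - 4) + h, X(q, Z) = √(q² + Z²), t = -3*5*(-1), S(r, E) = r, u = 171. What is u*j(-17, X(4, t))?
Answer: 18468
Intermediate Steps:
t = 15 (t = -15*(-1) = 15)
X(q, Z) = √(Z² + q²)
j(h, g) = 40 - 4*h (j(h, g) = 16 - 4*((-2 - 4) + h) = 16 - 4*(-6 + h) = 16 + (24 - 4*h) = 40 - 4*h)
u*j(-17, X(4, t)) = 171*(40 - 4*(-17)) = 171*(40 + 68) = 171*108 = 18468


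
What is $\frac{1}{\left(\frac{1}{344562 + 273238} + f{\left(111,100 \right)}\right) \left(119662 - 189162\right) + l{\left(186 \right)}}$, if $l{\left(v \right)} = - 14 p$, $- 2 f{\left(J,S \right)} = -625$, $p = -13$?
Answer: $- \frac{6178}{134177313799} \approx -4.6044 \cdot 10^{-8}$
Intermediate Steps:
$f{\left(J,S \right)} = \frac{625}{2}$ ($f{\left(J,S \right)} = \left(- \frac{1}{2}\right) \left(-625\right) = \frac{625}{2}$)
$l{\left(v \right)} = 182$ ($l{\left(v \right)} = \left(-14\right) \left(-13\right) = 182$)
$\frac{1}{\left(\frac{1}{344562 + 273238} + f{\left(111,100 \right)}\right) \left(119662 - 189162\right) + l{\left(186 \right)}} = \frac{1}{\left(\frac{1}{344562 + 273238} + \frac{625}{2}\right) \left(119662 - 189162\right) + 182} = \frac{1}{\left(\frac{1}{617800} + \frac{625}{2}\right) \left(-69500\right) + 182} = \frac{1}{\frac{193062501}{617800} \left(-69500\right) + 182} = \frac{1}{- \frac{134178438195}{6178} + 182} = \frac{1}{- \frac{134177313799}{6178}} = - \frac{6178}{134177313799}$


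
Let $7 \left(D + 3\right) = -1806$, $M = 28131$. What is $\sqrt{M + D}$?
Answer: $\sqrt{27870} \approx 166.94$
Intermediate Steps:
$D = -261$ ($D = -3 + \frac{1}{7} \left(-1806\right) = -3 - 258 = -261$)
$\sqrt{M + D} = \sqrt{28131 - 261} = \sqrt{27870}$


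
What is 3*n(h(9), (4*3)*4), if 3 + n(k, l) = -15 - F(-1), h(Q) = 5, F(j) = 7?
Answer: -75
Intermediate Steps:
n(k, l) = -25 (n(k, l) = -3 + (-15 - 1*7) = -3 + (-15 - 7) = -3 - 22 = -25)
3*n(h(9), (4*3)*4) = 3*(-25) = -75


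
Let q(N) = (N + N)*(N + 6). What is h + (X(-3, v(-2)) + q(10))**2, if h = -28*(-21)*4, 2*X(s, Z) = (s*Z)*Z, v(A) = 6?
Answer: 73108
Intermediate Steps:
X(s, Z) = s*Z**2/2 (X(s, Z) = ((s*Z)*Z)/2 = ((Z*s)*Z)/2 = (s*Z**2)/2 = s*Z**2/2)
q(N) = 2*N*(6 + N) (q(N) = (2*N)*(6 + N) = 2*N*(6 + N))
h = 2352 (h = 588*4 = 2352)
h + (X(-3, v(-2)) + q(10))**2 = 2352 + ((1/2)*(-3)*6**2 + 2*10*(6 + 10))**2 = 2352 + ((1/2)*(-3)*36 + 2*10*16)**2 = 2352 + (-54 + 320)**2 = 2352 + 266**2 = 2352 + 70756 = 73108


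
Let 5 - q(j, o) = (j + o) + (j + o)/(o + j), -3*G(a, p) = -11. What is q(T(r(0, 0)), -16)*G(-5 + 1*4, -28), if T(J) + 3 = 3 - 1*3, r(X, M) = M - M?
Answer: 253/3 ≈ 84.333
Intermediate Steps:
r(X, M) = 0
T(J) = -3 (T(J) = -3 + (3 - 1*3) = -3 + (3 - 3) = -3 + 0 = -3)
G(a, p) = 11/3 (G(a, p) = -⅓*(-11) = 11/3)
q(j, o) = 4 - j - o (q(j, o) = 5 - ((j + o) + (j + o)/(o + j)) = 5 - ((j + o) + (j + o)/(j + o)) = 5 - ((j + o) + 1) = 5 - (1 + j + o) = 5 + (-1 - j - o) = 4 - j - o)
q(T(r(0, 0)), -16)*G(-5 + 1*4, -28) = (4 - 1*(-3) - 1*(-16))*(11/3) = (4 + 3 + 16)*(11/3) = 23*(11/3) = 253/3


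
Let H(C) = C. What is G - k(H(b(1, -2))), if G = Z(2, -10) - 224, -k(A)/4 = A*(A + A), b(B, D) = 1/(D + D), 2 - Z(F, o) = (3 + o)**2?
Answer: -541/2 ≈ -270.50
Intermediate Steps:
Z(F, o) = 2 - (3 + o)**2
b(B, D) = 1/(2*D)
k(A) = -8*A**2 (k(A) = -4*A*(A + A) = -4*A*2*A = -8*A**2)
G = -271 (G = (2 - (3 - 10)**2) - 224 = (2 - 1*(-7)**2) - 224 = (2 - 1*49) - 224 = (2 - 49) - 224 = -47 - 224 = -271)
G - k(H(b(1, -2))) = -271 - (-8)*((1/2)/(-2))**2 = -271 - (-8)*((1/2)*(-1/2))**2 = -271 - (-8)*(-1/4)**2 = -271 - (-8)/16 = -271 - 1*(-1/2) = -271 + 1/2 = -541/2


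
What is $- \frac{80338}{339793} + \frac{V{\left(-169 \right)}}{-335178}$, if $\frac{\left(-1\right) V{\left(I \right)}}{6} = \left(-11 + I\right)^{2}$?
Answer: $\frac{241532278}{703031717} \approx 0.34356$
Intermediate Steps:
$V{\left(I \right)} = - 6 \left(-11 + I\right)^{2}$
$- \frac{80338}{339793} + \frac{V{\left(-169 \right)}}{-335178} = - \frac{80338}{339793} + \frac{\left(-6\right) \left(-11 - 169\right)^{2}}{-335178} = \left(-80338\right) \frac{1}{339793} + - 6 \left(-180\right)^{2} \left(- \frac{1}{335178}\right) = - \frac{80338}{339793} + \left(-6\right) 32400 \left(- \frac{1}{335178}\right) = - \frac{80338}{339793} - - \frac{1200}{2069} = - \frac{80338}{339793} + \frac{1200}{2069} = \frac{241532278}{703031717}$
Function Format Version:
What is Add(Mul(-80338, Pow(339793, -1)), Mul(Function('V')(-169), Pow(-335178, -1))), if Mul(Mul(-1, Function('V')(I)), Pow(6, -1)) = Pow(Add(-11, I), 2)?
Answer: Rational(241532278, 703031717) ≈ 0.34356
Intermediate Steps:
Function('V')(I) = Mul(-6, Pow(Add(-11, I), 2))
Add(Mul(-80338, Pow(339793, -1)), Mul(Function('V')(-169), Pow(-335178, -1))) = Add(Mul(-80338, Pow(339793, -1)), Mul(Mul(-6, Pow(Add(-11, -169), 2)), Pow(-335178, -1))) = Add(Mul(-80338, Rational(1, 339793)), Mul(Mul(-6, Pow(-180, 2)), Rational(-1, 335178))) = Add(Rational(-80338, 339793), Mul(Mul(-6, 32400), Rational(-1, 335178))) = Add(Rational(-80338, 339793), Mul(-194400, Rational(-1, 335178))) = Add(Rational(-80338, 339793), Rational(1200, 2069)) = Rational(241532278, 703031717)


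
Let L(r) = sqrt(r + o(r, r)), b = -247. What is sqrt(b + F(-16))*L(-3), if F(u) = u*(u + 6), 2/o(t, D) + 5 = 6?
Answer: -sqrt(87) ≈ -9.3274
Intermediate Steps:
o(t, D) = 2 (o(t, D) = 2/(-5 + 6) = 2/1 = 2*1 = 2)
F(u) = u*(6 + u)
L(r) = sqrt(2 + r) (L(r) = sqrt(r + 2) = sqrt(2 + r))
sqrt(b + F(-16))*L(-3) = sqrt(-247 - 16*(6 - 16))*sqrt(2 - 3) = sqrt(-247 - 16*(-10))*sqrt(-1) = sqrt(-247 + 160)*I = sqrt(-87)*I = (I*sqrt(87))*I = -sqrt(87)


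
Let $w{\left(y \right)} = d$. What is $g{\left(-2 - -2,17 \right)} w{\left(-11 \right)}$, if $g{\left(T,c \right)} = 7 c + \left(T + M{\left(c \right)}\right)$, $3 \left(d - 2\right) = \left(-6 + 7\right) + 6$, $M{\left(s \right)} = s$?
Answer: $\frac{1768}{3} \approx 589.33$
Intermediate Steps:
$d = \frac{13}{3}$ ($d = 2 + \frac{\left(-6 + 7\right) + 6}{3} = 2 + \frac{1 + 6}{3} = 2 + \frac{1}{3} \cdot 7 = 2 + \frac{7}{3} = \frac{13}{3} \approx 4.3333$)
$w{\left(y \right)} = \frac{13}{3}$
$g{\left(T,c \right)} = T + 8 c$ ($g{\left(T,c \right)} = 7 c + \left(T + c\right) = T + 8 c$)
$g{\left(-2 - -2,17 \right)} w{\left(-11 \right)} = \left(\left(-2 - -2\right) + 8 \cdot 17\right) \frac{13}{3} = \left(\left(-2 + 2\right) + 136\right) \frac{13}{3} = \left(0 + 136\right) \frac{13}{3} = 136 \cdot \frac{13}{3} = \frac{1768}{3}$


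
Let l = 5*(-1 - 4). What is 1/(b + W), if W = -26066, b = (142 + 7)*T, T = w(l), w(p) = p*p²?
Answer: -1/2354191 ≈ -4.2477e-7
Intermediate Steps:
l = -25 (l = 5*(-5) = -25)
w(p) = p³
T = -15625 (T = (-25)³ = -15625)
b = -2328125 (b = (142 + 7)*(-15625) = 149*(-15625) = -2328125)
1/(b + W) = 1/(-2328125 - 26066) = 1/(-2354191) = -1/2354191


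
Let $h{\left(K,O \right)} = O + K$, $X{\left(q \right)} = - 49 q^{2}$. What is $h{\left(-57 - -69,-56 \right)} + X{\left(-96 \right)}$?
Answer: $-451628$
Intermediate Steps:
$h{\left(K,O \right)} = K + O$
$h{\left(-57 - -69,-56 \right)} + X{\left(-96 \right)} = \left(\left(-57 - -69\right) - 56\right) - 49 \left(-96\right)^{2} = \left(\left(-57 + 69\right) - 56\right) - 451584 = \left(12 - 56\right) - 451584 = -44 - 451584 = -451628$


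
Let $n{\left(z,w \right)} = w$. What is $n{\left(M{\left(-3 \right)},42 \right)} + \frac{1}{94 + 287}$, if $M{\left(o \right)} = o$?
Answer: $\frac{16003}{381} \approx 42.003$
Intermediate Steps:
$n{\left(M{\left(-3 \right)},42 \right)} + \frac{1}{94 + 287} = 42 + \frac{1}{94 + 287} = 42 + \frac{1}{381} = \frac{16003}{381}$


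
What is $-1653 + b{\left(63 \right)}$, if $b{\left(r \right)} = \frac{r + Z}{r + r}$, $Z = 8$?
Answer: $- \frac{208207}{126} \approx -1652.4$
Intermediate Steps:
$b{\left(r \right)} = \frac{8 + r}{2 r}$ ($b{\left(r \right)} = \frac{r + 8}{r + r} = \frac{8 + r}{2 r}$)
$-1653 + b{\left(63 \right)} = -1653 + \frac{8 + 63}{2 \cdot 63} = -1653 + \frac{1}{2} \cdot \frac{1}{63} \cdot 71 = -1653 + \frac{71}{126} = - \frac{208207}{126}$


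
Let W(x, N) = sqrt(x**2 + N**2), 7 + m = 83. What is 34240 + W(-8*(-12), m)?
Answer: 34240 + 4*sqrt(937) ≈ 34362.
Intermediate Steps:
m = 76 (m = -7 + 83 = 76)
W(x, N) = sqrt(N**2 + x**2)
34240 + W(-8*(-12), m) = 34240 + sqrt(76**2 + (-8*(-12))**2) = 34240 + sqrt(5776 + 96**2) = 34240 + sqrt(5776 + 9216) = 34240 + sqrt(14992) = 34240 + 4*sqrt(937)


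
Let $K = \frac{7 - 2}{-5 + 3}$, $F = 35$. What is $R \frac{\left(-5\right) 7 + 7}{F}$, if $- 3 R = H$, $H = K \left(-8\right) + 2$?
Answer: $\frac{88}{15} \approx 5.8667$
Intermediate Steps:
$K = - \frac{5}{2}$ ($K = \frac{5}{-2} = 5 \left(- \frac{1}{2}\right) = - \frac{5}{2} \approx -2.5$)
$H = 22$ ($H = \left(- \frac{5}{2}\right) \left(-8\right) + 2 = 20 + 2 = 22$)
$R = - \frac{22}{3}$ ($R = \left(- \frac{1}{3}\right) 22 = - \frac{22}{3} \approx -7.3333$)
$R \frac{\left(-5\right) 7 + 7}{F} = - \frac{22 \frac{\left(-5\right) 7 + 7}{35}}{3} = - \frac{22 \left(-35 + 7\right) \frac{1}{35}}{3} = - \frac{22 \left(\left(-28\right) \frac{1}{35}\right)}{3} = \left(- \frac{22}{3}\right) \left(- \frac{4}{5}\right) = \frac{88}{15}$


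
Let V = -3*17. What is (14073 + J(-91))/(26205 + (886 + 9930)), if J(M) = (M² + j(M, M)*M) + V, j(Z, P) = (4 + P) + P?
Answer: 38501/37021 ≈ 1.0400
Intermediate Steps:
j(Z, P) = 4 + 2*P
V = -51
J(M) = -51 + M² + M*(4 + 2*M) (J(M) = (M² + (4 + 2*M)*M) - 51 = (M² + M*(4 + 2*M)) - 51 = -51 + M² + M*(4 + 2*M))
(14073 + J(-91))/(26205 + (886 + 9930)) = (14073 + (-51 + 3*(-91)² + 4*(-91)))/(26205 + (886 + 9930)) = (14073 + (-51 + 3*8281 - 364))/(26205 + 10816) = (14073 + (-51 + 24843 - 364))/37021 = (14073 + 24428)*(1/37021) = 38501*(1/37021) = 38501/37021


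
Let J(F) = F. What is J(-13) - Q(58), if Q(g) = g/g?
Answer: -14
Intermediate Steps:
Q(g) = 1
J(-13) - Q(58) = -13 - 1*1 = -13 - 1 = -14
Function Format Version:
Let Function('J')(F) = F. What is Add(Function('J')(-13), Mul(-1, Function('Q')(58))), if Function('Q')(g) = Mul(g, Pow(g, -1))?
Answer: -14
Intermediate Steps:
Function('Q')(g) = 1
Add(Function('J')(-13), Mul(-1, Function('Q')(58))) = Add(-13, Mul(-1, 1)) = Add(-13, -1) = -14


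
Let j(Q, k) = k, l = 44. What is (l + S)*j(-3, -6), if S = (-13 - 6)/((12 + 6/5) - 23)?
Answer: -13506/49 ≈ -275.63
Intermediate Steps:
S = 95/49 (S = -19/((12 + 6*(1/5)) - 23) = -19/((12 + 6/5) - 23) = -19/(66/5 - 23) = -19/(-49/5) = -19*(-5/49) = 95/49 ≈ 1.9388)
(l + S)*j(-3, -6) = (44 + 95/49)*(-6) = (2251/49)*(-6) = -13506/49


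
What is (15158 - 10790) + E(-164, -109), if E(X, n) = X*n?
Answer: 22244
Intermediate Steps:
(15158 - 10790) + E(-164, -109) = (15158 - 10790) - 164*(-109) = 4368 + 17876 = 22244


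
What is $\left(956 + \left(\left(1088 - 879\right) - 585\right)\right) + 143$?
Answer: $723$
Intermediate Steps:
$\left(956 + \left(\left(1088 - 879\right) - 585\right)\right) + 143 = \left(956 + \left(209 - 585\right)\right) + 143 = \left(956 - 376\right) + 143 = 580 + 143 = 723$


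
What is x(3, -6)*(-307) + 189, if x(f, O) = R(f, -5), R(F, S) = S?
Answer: 1724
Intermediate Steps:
x(f, O) = -5
x(3, -6)*(-307) + 189 = -5*(-307) + 189 = 1535 + 189 = 1724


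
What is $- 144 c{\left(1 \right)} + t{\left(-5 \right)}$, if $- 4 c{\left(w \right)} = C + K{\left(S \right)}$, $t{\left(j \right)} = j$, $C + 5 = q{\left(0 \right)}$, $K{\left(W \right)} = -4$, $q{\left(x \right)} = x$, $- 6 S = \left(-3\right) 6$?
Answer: $-329$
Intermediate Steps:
$S = 3$ ($S = - \frac{\left(-3\right) 6}{6} = \left(- \frac{1}{6}\right) \left(-18\right) = 3$)
$C = -5$ ($C = -5 + 0 = -5$)
$c{\left(w \right)} = \frac{9}{4}$ ($c{\left(w \right)} = - \frac{-5 - 4}{4} = \left(- \frac{1}{4}\right) \left(-9\right) = \frac{9}{4}$)
$- 144 c{\left(1 \right)} + t{\left(-5 \right)} = \left(-144\right) \frac{9}{4} - 5 = -324 - 5 = -329$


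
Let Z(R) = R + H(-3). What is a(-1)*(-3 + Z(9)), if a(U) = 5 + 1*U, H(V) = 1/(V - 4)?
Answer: 164/7 ≈ 23.429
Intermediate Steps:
H(V) = 1/(-4 + V)
Z(R) = -⅐ + R (Z(R) = R + 1/(-4 - 3) = R + 1/(-7) = R - ⅐ = -⅐ + R)
a(U) = 5 + U
a(-1)*(-3 + Z(9)) = (5 - 1)*(-3 + (-⅐ + 9)) = 4*(-3 + 62/7) = 4*(41/7) = 164/7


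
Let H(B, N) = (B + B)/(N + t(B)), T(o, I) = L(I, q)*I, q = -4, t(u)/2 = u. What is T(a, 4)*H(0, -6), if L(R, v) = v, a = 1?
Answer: 0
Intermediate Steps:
t(u) = 2*u
T(o, I) = -4*I
H(B, N) = 2*B/(N + 2*B) (H(B, N) = (B + B)/(N + 2*B) = (2*B)/(N + 2*B) = 2*B/(N + 2*B))
T(a, 4)*H(0, -6) = (-4*4)*(2*0/(-6 + 2*0)) = -32*0/(-6 + 0) = -32*0/(-6) = -32*0*(-1)/6 = -16*0 = 0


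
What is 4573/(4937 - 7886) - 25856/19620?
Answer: -13830967/4821615 ≈ -2.8685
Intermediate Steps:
4573/(4937 - 7886) - 25856/19620 = 4573/(-2949) - 25856*1/19620 = 4573*(-1/2949) - 6464/4905 = -4573/2949 - 6464/4905 = -13830967/4821615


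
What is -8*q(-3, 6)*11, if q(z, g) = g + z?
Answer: -264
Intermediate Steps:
-8*q(-3, 6)*11 = -8*(6 - 3)*11 = -8*3*11 = -24*11 = -264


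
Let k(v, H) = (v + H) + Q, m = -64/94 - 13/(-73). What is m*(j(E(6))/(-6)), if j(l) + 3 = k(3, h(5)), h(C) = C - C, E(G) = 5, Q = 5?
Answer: 2875/6862 ≈ 0.41897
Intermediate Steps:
h(C) = 0
m = -1725/3431 (m = -64*1/94 - 13*(-1/73) = -32/47 + 13/73 = -1725/3431 ≈ -0.50277)
k(v, H) = 5 + H + v (k(v, H) = (v + H) + 5 = (H + v) + 5 = 5 + H + v)
j(l) = 5 (j(l) = -3 + (5 + 0 + 3) = -3 + 8 = 5)
m*(j(E(6))/(-6)) = -8625/(3431*(-6)) = -8625*(-1)/(3431*6) = -1725/3431*(-5/6) = 2875/6862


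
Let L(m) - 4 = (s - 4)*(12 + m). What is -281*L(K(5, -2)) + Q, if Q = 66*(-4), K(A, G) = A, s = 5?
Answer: -6165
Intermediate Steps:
Q = -264
L(m) = 16 + m (L(m) = 4 + (5 - 4)*(12 + m) = 4 + 1*(12 + m) = 4 + (12 + m) = 16 + m)
-281*L(K(5, -2)) + Q = -281*(16 + 5) - 264 = -281*21 - 264 = -5901 - 264 = -6165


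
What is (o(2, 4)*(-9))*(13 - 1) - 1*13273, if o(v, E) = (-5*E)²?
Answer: -56473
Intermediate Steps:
o(v, E) = 25*E²
(o(2, 4)*(-9))*(13 - 1) - 1*13273 = ((25*4²)*(-9))*(13 - 1) - 1*13273 = ((25*16)*(-9))*12 - 13273 = (400*(-9))*12 - 13273 = -3600*12 - 13273 = -43200 - 13273 = -56473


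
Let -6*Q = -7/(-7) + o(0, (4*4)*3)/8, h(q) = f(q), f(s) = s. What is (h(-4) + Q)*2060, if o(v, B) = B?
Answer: -31930/3 ≈ -10643.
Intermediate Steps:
h(q) = q
Q = -7/6 (Q = -(-7/(-7) + ((4*4)*3)/8)/6 = -(-7*(-1/7) + (16*3)*(1/8))/6 = -(1 + 48*(1/8))/6 = -(1 + 6)/6 = -1/6*7 = -7/6 ≈ -1.1667)
(h(-4) + Q)*2060 = (-4 - 7/6)*2060 = -31/6*2060 = -31930/3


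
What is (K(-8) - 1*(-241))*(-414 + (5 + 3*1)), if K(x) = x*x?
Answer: -123830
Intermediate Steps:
K(x) = x**2
(K(-8) - 1*(-241))*(-414 + (5 + 3*1)) = ((-8)**2 - 1*(-241))*(-414 + (5 + 3*1)) = (64 + 241)*(-414 + (5 + 3)) = 305*(-414 + 8) = 305*(-406) = -123830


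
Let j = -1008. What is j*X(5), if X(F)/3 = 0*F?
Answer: 0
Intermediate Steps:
X(F) = 0 (X(F) = 3*(0*F) = 3*0 = 0)
j*X(5) = -1008*0 = 0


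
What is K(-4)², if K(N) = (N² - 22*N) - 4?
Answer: 10000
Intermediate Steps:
K(N) = -4 + N² - 22*N
K(-4)² = (-4 + (-4)² - 22*(-4))² = (-4 + 16 + 88)² = 100² = 10000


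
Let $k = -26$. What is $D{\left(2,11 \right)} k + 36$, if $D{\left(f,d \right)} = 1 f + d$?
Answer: $-302$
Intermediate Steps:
$D{\left(f,d \right)} = d + f$ ($D{\left(f,d \right)} = f + d = d + f$)
$D{\left(2,11 \right)} k + 36 = \left(11 + 2\right) \left(-26\right) + 36 = 13 \left(-26\right) + 36 = -338 + 36 = -302$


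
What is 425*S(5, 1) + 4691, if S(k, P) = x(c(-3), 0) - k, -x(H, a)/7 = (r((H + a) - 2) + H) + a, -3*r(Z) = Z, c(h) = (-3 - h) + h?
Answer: 19598/3 ≈ 6532.7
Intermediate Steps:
c(h) = -3
r(Z) = -Z/3
x(H, a) = -14/3 - 14*H/3 - 14*a/3 (x(H, a) = -7*((-((H + a) - 2)/3 + H) + a) = -7*((-(-2 + H + a)/3 + H) + a) = -7*(((2/3 - H/3 - a/3) + H) + a) = -7*((2/3 - a/3 + 2*H/3) + a) = -7*(2/3 + 2*H/3 + 2*a/3) = -14/3 - 14*H/3 - 14*a/3)
S(k, P) = 28/3 - k (S(k, P) = (-14/3 - 14/3*(-3) - 14/3*0) - k = (-14/3 + 14 + 0) - k = 28/3 - k)
425*S(5, 1) + 4691 = 425*(28/3 - 1*5) + 4691 = 425*(28/3 - 5) + 4691 = 425*(13/3) + 4691 = 5525/3 + 4691 = 19598/3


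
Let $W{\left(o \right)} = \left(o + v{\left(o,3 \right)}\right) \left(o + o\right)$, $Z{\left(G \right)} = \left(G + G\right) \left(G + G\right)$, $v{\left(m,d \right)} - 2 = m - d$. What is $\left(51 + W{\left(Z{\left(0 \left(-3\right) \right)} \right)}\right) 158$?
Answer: $8058$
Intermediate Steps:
$v{\left(m,d \right)} = 2 + m - d$ ($v{\left(m,d \right)} = 2 - \left(d - m\right) = 2 + m - d$)
$Z{\left(G \right)} = 4 G^{2}$ ($Z{\left(G \right)} = 2 G 2 G = 4 G^{2}$)
$W{\left(o \right)} = 2 o \left(-1 + 2 o\right)$ ($W{\left(o \right)} = \left(o + \left(2 + o - 3\right)\right) \left(o + o\right) = \left(o + \left(2 + o - 3\right)\right) 2 o = \left(o + \left(-1 + o\right)\right) 2 o = \left(-1 + 2 o\right) 2 o = 2 o \left(-1 + 2 o\right)$)
$\left(51 + W{\left(Z{\left(0 \left(-3\right) \right)} \right)}\right) 158 = \left(51 + 2 \cdot 4 \left(0 \left(-3\right)\right)^{2} \left(-1 + 2 \cdot 4 \left(0 \left(-3\right)\right)^{2}\right)\right) 158 = \left(51 + 2 \cdot 4 \cdot 0^{2} \left(-1 + 2 \cdot 4 \cdot 0^{2}\right)\right) 158 = \left(51 + 2 \cdot 4 \cdot 0 \left(-1 + 2 \cdot 4 \cdot 0\right)\right) 158 = \left(51 + 2 \cdot 0 \left(-1 + 2 \cdot 0\right)\right) 158 = \left(51 + 2 \cdot 0 \left(-1 + 0\right)\right) 158 = \left(51 + 2 \cdot 0 \left(-1\right)\right) 158 = \left(51 + 0\right) 158 = 51 \cdot 158 = 8058$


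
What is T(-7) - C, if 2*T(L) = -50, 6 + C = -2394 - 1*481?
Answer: 2856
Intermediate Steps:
C = -2881 (C = -6 + (-2394 - 1*481) = -6 + (-2394 - 481) = -6 - 2875 = -2881)
T(L) = -25 (T(L) = (1/2)*(-50) = -25)
T(-7) - C = -25 - 1*(-2881) = -25 + 2881 = 2856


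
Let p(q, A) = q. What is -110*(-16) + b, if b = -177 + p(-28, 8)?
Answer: 1555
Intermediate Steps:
b = -205 (b = -177 - 28 = -205)
-110*(-16) + b = -110*(-16) - 205 = 1760 - 205 = 1555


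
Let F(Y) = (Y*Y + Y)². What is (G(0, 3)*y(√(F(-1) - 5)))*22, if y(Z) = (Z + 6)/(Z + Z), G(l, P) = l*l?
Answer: 0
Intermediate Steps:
F(Y) = (Y + Y²)² (F(Y) = (Y² + Y)² = (Y + Y²)²)
G(l, P) = l²
y(Z) = (6 + Z)/(2*Z) (y(Z) = (6 + Z)/((2*Z)) = (6 + Z)*(1/(2*Z)) = (6 + Z)/(2*Z))
(G(0, 3)*y(√(F(-1) - 5)))*22 = (0²*((6 + √((-1)²*(1 - 1)² - 5))/(2*(√((-1)²*(1 - 1)² - 5)))))*22 = (0*((6 + √(1*0² - 5))/(2*(√(1*0² - 5)))))*22 = (0*((6 + √(1*0 - 5))/(2*(√(1*0 - 5)))))*22 = (0*((6 + √(0 - 5))/(2*(√(0 - 5)))))*22 = (0*((6 + √(-5))/(2*(√(-5)))))*22 = (0*((6 + I*√5)/(2*((I*√5)))))*22 = (0*((-I*√5/5)*(6 + I*√5)/2))*22 = (0*(-I*√5*(6 + I*√5)/10))*22 = 0*22 = 0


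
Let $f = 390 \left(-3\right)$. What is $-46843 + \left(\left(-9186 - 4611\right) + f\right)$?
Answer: $-61810$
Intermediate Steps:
$f = -1170$
$-46843 + \left(\left(-9186 - 4611\right) + f\right) = -46843 - 14967 = -61810$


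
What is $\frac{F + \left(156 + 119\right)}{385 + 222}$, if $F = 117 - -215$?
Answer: $1$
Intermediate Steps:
$F = 332$ ($F = 117 + 215 = 332$)
$\frac{F + \left(156 + 119\right)}{385 + 222} = \frac{332 + \left(156 + 119\right)}{385 + 222} = \frac{332 + 275}{607} = 607 \cdot \frac{1}{607} = 1$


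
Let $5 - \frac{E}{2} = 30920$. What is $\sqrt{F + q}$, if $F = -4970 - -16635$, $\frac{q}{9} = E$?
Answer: $i \sqrt{544805} \approx 738.11 i$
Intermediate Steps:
$E = -61830$ ($E = 10 - 61840 = -61830$)
$q = -556470$ ($q = 9 \left(-61830\right) = -556470$)
$F = 11665$ ($F = -4970 + 16635 = 11665$)
$\sqrt{F + q} = \sqrt{11665 - 556470} = \sqrt{-544805} = i \sqrt{544805}$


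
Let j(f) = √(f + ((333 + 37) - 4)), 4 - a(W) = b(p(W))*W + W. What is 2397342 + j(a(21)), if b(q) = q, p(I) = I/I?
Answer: 2397342 + 2*√82 ≈ 2.3974e+6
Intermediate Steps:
p(I) = 1
a(W) = 4 - 2*W (a(W) = 4 - (1*W + W) = 4 - (W + W) = 4 - 2*W)
j(f) = √(366 + f) (j(f) = √(f + (370 - 4)) = √(f + 366) = √(366 + f))
2397342 + j(a(21)) = 2397342 + √(366 + (4 - 2*21)) = 2397342 + √(366 + (4 - 42)) = 2397342 + √(366 - 38) = 2397342 + √328 = 2397342 + 2*√82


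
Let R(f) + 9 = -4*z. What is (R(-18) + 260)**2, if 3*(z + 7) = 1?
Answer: 693889/9 ≈ 77099.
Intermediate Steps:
z = -20/3 (z = -7 + (1/3)*1 = -7 + 1/3 = -20/3 ≈ -6.6667)
R(f) = 53/3 (R(f) = -9 - 4*(-20/3) = -9 + 80/3 = 53/3)
(R(-18) + 260)**2 = (53/3 + 260)**2 = (833/3)**2 = 693889/9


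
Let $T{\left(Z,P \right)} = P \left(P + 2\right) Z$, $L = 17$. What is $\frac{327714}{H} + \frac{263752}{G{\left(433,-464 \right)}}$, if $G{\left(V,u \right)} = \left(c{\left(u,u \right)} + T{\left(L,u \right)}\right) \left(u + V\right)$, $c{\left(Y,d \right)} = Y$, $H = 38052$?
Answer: $\frac{192748619297}{22386774837} \approx 8.6099$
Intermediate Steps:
$T{\left(Z,P \right)} = P Z \left(2 + P\right)$ ($T{\left(Z,P \right)} = P \left(2 + P\right) Z = P Z \left(2 + P\right)$)
$G{\left(V,u \right)} = \left(V + u\right) \left(u + 17 u \left(2 + u\right)\right)$ ($G{\left(V,u \right)} = \left(u + u 17 \left(2 + u\right)\right) \left(u + V\right) = \left(u + 17 u \left(2 + u\right)\right) \left(V + u\right) = \left(V + u\right) \left(u + 17 u \left(2 + u\right)\right)$)
$\frac{327714}{H} + \frac{263752}{G{\left(433,-464 \right)}} = \frac{327714}{38052} + \frac{263752}{\left(-464\right) \left(433 - 464 + 17 \cdot 433 \left(2 - 464\right) + 17 \left(-464\right) \left(2 - 464\right)\right)} = 327714 \cdot \frac{1}{38052} + \frac{263752}{\left(-464\right) \left(433 - 464 + 17 \cdot 433 \left(-462\right) + 17 \left(-464\right) \left(-462\right)\right)} = \frac{54619}{6342} + \frac{263752}{\left(-464\right) \left(433 - 464 - 3400782 + 3644256\right)} = \frac{54619}{6342} + \frac{263752}{\left(-464\right) 243443} = \frac{54619}{6342} + \frac{263752}{-112957552} = \frac{54619}{6342} + 263752 \left(- \frac{1}{112957552}\right) = \frac{54619}{6342} - \frac{32969}{14119694} = \frac{192748619297}{22386774837}$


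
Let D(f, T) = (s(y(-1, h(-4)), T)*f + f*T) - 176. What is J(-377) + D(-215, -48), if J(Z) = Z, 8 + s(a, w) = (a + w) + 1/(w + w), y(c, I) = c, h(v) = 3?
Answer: 2114327/96 ≈ 22024.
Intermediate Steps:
s(a, w) = -8 + a + w + 1/(2*w) (s(a, w) = -8 + ((a + w) + 1/(w + w)) = -8 + ((a + w) + 1/(2*w)) = -8 + (a + w + 1/(2*w)) = -8 + a + w + 1/(2*w))
D(f, T) = -176 + T*f + f*(-9 + T + 1/(2*T)) (D(f, T) = ((-8 - 1 + T + 1/(2*T))*f + f*T) - 176 = ((-9 + T + 1/(2*T))*f + T*f) - 176 = (f*(-9 + T + 1/(2*T)) + T*f) - 176 = (T*f + f*(-9 + T + 1/(2*T))) - 176 = -176 + T*f + f*(-9 + T + 1/(2*T)))
J(-377) + D(-215, -48) = -377 + (-176 - 9*(-215) + (1/2)*(-215)/(-48) + 2*(-48)*(-215)) = -377 + (-176 + 1935 + (1/2)*(-215)*(-1/48) + 20640) = -377 + (-176 + 1935 + 215/96 + 20640) = -377 + 2150519/96 = 2114327/96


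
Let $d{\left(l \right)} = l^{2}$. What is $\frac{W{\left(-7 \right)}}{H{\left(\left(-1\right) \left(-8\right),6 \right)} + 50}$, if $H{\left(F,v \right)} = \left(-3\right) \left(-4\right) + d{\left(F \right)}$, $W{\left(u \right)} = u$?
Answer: $- \frac{1}{18} \approx -0.055556$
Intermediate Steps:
$H{\left(F,v \right)} = 12 + F^{2}$ ($H{\left(F,v \right)} = \left(-3\right) \left(-4\right) + F^{2} = 12 + F^{2}$)
$\frac{W{\left(-7 \right)}}{H{\left(\left(-1\right) \left(-8\right),6 \right)} + 50} = \frac{1}{\left(12 + \left(\left(-1\right) \left(-8\right)\right)^{2}\right) + 50} \left(-7\right) = \frac{1}{\left(12 + 8^{2}\right) + 50} \left(-7\right) = \frac{1}{\left(12 + 64\right) + 50} \left(-7\right) = \frac{1}{76 + 50} \left(-7\right) = \frac{1}{126} \left(-7\right) = - \frac{1}{18}$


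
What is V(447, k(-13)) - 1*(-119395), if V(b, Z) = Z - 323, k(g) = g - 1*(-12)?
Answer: 119071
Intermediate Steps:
k(g) = 12 + g (k(g) = g + 12 = 12 + g)
V(b, Z) = -323 + Z
V(447, k(-13)) - 1*(-119395) = (-323 + (12 - 13)) - 1*(-119395) = (-323 - 1) + 119395 = -324 + 119395 = 119071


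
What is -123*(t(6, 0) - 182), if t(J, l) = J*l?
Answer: 22386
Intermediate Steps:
-123*(t(6, 0) - 182) = -123*(6*0 - 182) = -123*(0 - 182) = -123*(-182) = 22386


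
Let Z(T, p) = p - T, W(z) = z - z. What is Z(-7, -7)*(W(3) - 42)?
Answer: 0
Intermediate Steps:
W(z) = 0
Z(-7, -7)*(W(3) - 42) = (-7 - 1*(-7))*(0 - 42) = (-7 + 7)*(-42) = 0*(-42) = 0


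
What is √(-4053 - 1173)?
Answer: I*√5226 ≈ 72.291*I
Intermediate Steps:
√(-4053 - 1173) = √(-5226) = I*√5226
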